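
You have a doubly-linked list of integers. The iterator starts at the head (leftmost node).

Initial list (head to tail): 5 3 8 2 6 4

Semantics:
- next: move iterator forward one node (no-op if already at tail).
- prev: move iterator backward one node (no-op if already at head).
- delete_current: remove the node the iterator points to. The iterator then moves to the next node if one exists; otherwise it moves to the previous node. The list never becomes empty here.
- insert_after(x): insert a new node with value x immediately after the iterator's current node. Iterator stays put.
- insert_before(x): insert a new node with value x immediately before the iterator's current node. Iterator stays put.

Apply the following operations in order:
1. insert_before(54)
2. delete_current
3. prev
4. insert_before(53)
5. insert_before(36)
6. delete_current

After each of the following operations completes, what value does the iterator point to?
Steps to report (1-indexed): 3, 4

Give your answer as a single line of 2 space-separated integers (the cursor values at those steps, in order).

After 1 (insert_before(54)): list=[54, 5, 3, 8, 2, 6, 4] cursor@5
After 2 (delete_current): list=[54, 3, 8, 2, 6, 4] cursor@3
After 3 (prev): list=[54, 3, 8, 2, 6, 4] cursor@54
After 4 (insert_before(53)): list=[53, 54, 3, 8, 2, 6, 4] cursor@54
After 5 (insert_before(36)): list=[53, 36, 54, 3, 8, 2, 6, 4] cursor@54
After 6 (delete_current): list=[53, 36, 3, 8, 2, 6, 4] cursor@3

Answer: 54 54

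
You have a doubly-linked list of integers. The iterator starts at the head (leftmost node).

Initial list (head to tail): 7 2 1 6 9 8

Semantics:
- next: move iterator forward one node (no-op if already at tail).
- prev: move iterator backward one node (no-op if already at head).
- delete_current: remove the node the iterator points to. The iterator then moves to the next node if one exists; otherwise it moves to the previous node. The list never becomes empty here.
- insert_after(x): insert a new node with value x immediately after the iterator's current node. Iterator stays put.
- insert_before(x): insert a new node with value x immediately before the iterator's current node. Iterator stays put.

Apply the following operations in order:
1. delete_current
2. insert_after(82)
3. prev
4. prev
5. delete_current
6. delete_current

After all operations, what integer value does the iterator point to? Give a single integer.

Answer: 1

Derivation:
After 1 (delete_current): list=[2, 1, 6, 9, 8] cursor@2
After 2 (insert_after(82)): list=[2, 82, 1, 6, 9, 8] cursor@2
After 3 (prev): list=[2, 82, 1, 6, 9, 8] cursor@2
After 4 (prev): list=[2, 82, 1, 6, 9, 8] cursor@2
After 5 (delete_current): list=[82, 1, 6, 9, 8] cursor@82
After 6 (delete_current): list=[1, 6, 9, 8] cursor@1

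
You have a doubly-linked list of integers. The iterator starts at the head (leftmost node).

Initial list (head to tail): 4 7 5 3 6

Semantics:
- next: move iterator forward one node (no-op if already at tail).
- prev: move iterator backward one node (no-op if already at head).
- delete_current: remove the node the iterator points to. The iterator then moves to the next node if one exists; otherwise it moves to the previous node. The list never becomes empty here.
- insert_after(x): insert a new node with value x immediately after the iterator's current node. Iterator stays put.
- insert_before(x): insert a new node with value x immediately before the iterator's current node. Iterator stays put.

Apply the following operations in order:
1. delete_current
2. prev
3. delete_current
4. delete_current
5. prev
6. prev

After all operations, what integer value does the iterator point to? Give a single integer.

After 1 (delete_current): list=[7, 5, 3, 6] cursor@7
After 2 (prev): list=[7, 5, 3, 6] cursor@7
After 3 (delete_current): list=[5, 3, 6] cursor@5
After 4 (delete_current): list=[3, 6] cursor@3
After 5 (prev): list=[3, 6] cursor@3
After 6 (prev): list=[3, 6] cursor@3

Answer: 3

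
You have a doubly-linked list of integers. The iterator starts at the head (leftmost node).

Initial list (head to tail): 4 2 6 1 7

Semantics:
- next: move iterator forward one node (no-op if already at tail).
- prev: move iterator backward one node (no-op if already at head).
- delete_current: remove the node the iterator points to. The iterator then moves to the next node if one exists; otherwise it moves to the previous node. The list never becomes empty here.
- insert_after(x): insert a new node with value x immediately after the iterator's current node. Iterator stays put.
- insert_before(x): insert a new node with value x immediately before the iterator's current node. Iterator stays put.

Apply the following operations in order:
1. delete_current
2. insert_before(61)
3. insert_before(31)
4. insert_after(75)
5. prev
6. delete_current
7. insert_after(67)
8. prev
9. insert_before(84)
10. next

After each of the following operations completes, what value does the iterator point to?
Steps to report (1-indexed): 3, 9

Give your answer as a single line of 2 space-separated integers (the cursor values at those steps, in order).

Answer: 2 61

Derivation:
After 1 (delete_current): list=[2, 6, 1, 7] cursor@2
After 2 (insert_before(61)): list=[61, 2, 6, 1, 7] cursor@2
After 3 (insert_before(31)): list=[61, 31, 2, 6, 1, 7] cursor@2
After 4 (insert_after(75)): list=[61, 31, 2, 75, 6, 1, 7] cursor@2
After 5 (prev): list=[61, 31, 2, 75, 6, 1, 7] cursor@31
After 6 (delete_current): list=[61, 2, 75, 6, 1, 7] cursor@2
After 7 (insert_after(67)): list=[61, 2, 67, 75, 6, 1, 7] cursor@2
After 8 (prev): list=[61, 2, 67, 75, 6, 1, 7] cursor@61
After 9 (insert_before(84)): list=[84, 61, 2, 67, 75, 6, 1, 7] cursor@61
After 10 (next): list=[84, 61, 2, 67, 75, 6, 1, 7] cursor@2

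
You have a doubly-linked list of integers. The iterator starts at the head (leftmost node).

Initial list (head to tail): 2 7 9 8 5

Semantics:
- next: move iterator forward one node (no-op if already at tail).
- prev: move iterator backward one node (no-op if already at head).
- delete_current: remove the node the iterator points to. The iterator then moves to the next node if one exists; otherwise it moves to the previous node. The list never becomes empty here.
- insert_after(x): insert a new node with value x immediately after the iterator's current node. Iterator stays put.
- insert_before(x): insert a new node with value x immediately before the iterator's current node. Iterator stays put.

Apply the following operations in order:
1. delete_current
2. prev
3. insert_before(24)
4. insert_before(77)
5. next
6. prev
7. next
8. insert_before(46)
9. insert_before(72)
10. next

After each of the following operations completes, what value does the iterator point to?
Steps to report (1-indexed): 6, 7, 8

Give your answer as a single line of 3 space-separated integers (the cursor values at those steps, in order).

Answer: 7 9 9

Derivation:
After 1 (delete_current): list=[7, 9, 8, 5] cursor@7
After 2 (prev): list=[7, 9, 8, 5] cursor@7
After 3 (insert_before(24)): list=[24, 7, 9, 8, 5] cursor@7
After 4 (insert_before(77)): list=[24, 77, 7, 9, 8, 5] cursor@7
After 5 (next): list=[24, 77, 7, 9, 8, 5] cursor@9
After 6 (prev): list=[24, 77, 7, 9, 8, 5] cursor@7
After 7 (next): list=[24, 77, 7, 9, 8, 5] cursor@9
After 8 (insert_before(46)): list=[24, 77, 7, 46, 9, 8, 5] cursor@9
After 9 (insert_before(72)): list=[24, 77, 7, 46, 72, 9, 8, 5] cursor@9
After 10 (next): list=[24, 77, 7, 46, 72, 9, 8, 5] cursor@8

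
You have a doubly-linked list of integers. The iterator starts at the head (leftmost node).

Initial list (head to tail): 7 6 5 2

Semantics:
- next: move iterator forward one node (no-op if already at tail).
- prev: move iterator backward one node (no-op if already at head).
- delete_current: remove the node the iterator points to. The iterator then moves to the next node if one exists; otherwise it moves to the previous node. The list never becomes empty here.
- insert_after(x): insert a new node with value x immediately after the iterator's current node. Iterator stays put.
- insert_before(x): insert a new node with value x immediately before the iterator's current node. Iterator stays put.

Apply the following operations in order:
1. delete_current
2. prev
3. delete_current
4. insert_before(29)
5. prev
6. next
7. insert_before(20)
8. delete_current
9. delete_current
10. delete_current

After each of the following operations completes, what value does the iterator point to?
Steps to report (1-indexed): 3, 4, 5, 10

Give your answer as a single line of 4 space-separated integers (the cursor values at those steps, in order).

Answer: 5 5 29 29

Derivation:
After 1 (delete_current): list=[6, 5, 2] cursor@6
After 2 (prev): list=[6, 5, 2] cursor@6
After 3 (delete_current): list=[5, 2] cursor@5
After 4 (insert_before(29)): list=[29, 5, 2] cursor@5
After 5 (prev): list=[29, 5, 2] cursor@29
After 6 (next): list=[29, 5, 2] cursor@5
After 7 (insert_before(20)): list=[29, 20, 5, 2] cursor@5
After 8 (delete_current): list=[29, 20, 2] cursor@2
After 9 (delete_current): list=[29, 20] cursor@20
After 10 (delete_current): list=[29] cursor@29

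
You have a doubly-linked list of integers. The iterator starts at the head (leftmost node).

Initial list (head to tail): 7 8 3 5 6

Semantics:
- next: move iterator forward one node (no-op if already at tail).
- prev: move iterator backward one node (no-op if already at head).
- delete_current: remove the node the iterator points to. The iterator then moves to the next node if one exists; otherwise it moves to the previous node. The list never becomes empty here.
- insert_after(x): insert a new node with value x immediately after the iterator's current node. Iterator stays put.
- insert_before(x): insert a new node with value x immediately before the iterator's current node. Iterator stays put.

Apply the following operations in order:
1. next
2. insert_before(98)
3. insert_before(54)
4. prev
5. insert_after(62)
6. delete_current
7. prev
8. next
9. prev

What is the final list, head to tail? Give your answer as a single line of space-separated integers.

After 1 (next): list=[7, 8, 3, 5, 6] cursor@8
After 2 (insert_before(98)): list=[7, 98, 8, 3, 5, 6] cursor@8
After 3 (insert_before(54)): list=[7, 98, 54, 8, 3, 5, 6] cursor@8
After 4 (prev): list=[7, 98, 54, 8, 3, 5, 6] cursor@54
After 5 (insert_after(62)): list=[7, 98, 54, 62, 8, 3, 5, 6] cursor@54
After 6 (delete_current): list=[7, 98, 62, 8, 3, 5, 6] cursor@62
After 7 (prev): list=[7, 98, 62, 8, 3, 5, 6] cursor@98
After 8 (next): list=[7, 98, 62, 8, 3, 5, 6] cursor@62
After 9 (prev): list=[7, 98, 62, 8, 3, 5, 6] cursor@98

Answer: 7 98 62 8 3 5 6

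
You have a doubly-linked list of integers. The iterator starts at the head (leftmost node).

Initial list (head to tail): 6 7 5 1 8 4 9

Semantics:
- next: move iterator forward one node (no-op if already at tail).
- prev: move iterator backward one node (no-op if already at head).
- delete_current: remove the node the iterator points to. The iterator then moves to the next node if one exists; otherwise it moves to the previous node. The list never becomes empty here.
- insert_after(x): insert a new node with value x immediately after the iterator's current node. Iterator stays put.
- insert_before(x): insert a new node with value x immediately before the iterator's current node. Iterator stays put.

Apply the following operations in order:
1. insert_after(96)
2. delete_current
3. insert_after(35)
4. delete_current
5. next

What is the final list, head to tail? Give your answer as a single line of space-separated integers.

Answer: 35 7 5 1 8 4 9

Derivation:
After 1 (insert_after(96)): list=[6, 96, 7, 5, 1, 8, 4, 9] cursor@6
After 2 (delete_current): list=[96, 7, 5, 1, 8, 4, 9] cursor@96
After 3 (insert_after(35)): list=[96, 35, 7, 5, 1, 8, 4, 9] cursor@96
After 4 (delete_current): list=[35, 7, 5, 1, 8, 4, 9] cursor@35
After 5 (next): list=[35, 7, 5, 1, 8, 4, 9] cursor@7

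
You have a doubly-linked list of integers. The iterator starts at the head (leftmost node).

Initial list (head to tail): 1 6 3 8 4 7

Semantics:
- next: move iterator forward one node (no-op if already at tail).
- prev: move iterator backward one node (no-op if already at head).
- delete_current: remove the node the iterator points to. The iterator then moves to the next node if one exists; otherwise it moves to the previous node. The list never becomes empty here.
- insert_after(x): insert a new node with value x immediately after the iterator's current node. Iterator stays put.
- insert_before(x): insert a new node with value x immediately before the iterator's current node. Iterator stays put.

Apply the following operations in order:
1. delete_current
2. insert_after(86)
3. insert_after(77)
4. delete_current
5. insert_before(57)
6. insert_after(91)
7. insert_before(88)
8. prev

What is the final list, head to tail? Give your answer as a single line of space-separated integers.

Answer: 57 88 77 91 86 3 8 4 7

Derivation:
After 1 (delete_current): list=[6, 3, 8, 4, 7] cursor@6
After 2 (insert_after(86)): list=[6, 86, 3, 8, 4, 7] cursor@6
After 3 (insert_after(77)): list=[6, 77, 86, 3, 8, 4, 7] cursor@6
After 4 (delete_current): list=[77, 86, 3, 8, 4, 7] cursor@77
After 5 (insert_before(57)): list=[57, 77, 86, 3, 8, 4, 7] cursor@77
After 6 (insert_after(91)): list=[57, 77, 91, 86, 3, 8, 4, 7] cursor@77
After 7 (insert_before(88)): list=[57, 88, 77, 91, 86, 3, 8, 4, 7] cursor@77
After 8 (prev): list=[57, 88, 77, 91, 86, 3, 8, 4, 7] cursor@88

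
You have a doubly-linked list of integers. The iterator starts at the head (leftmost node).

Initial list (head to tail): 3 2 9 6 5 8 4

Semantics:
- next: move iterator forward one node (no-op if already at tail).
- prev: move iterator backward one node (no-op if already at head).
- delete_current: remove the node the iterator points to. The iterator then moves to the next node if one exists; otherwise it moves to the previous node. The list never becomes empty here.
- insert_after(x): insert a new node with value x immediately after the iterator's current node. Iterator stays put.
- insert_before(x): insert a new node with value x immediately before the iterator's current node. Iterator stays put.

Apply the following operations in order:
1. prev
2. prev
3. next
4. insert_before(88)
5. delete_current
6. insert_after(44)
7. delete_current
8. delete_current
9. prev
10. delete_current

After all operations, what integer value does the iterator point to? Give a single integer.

Answer: 6

Derivation:
After 1 (prev): list=[3, 2, 9, 6, 5, 8, 4] cursor@3
After 2 (prev): list=[3, 2, 9, 6, 5, 8, 4] cursor@3
After 3 (next): list=[3, 2, 9, 6, 5, 8, 4] cursor@2
After 4 (insert_before(88)): list=[3, 88, 2, 9, 6, 5, 8, 4] cursor@2
After 5 (delete_current): list=[3, 88, 9, 6, 5, 8, 4] cursor@9
After 6 (insert_after(44)): list=[3, 88, 9, 44, 6, 5, 8, 4] cursor@9
After 7 (delete_current): list=[3, 88, 44, 6, 5, 8, 4] cursor@44
After 8 (delete_current): list=[3, 88, 6, 5, 8, 4] cursor@6
After 9 (prev): list=[3, 88, 6, 5, 8, 4] cursor@88
After 10 (delete_current): list=[3, 6, 5, 8, 4] cursor@6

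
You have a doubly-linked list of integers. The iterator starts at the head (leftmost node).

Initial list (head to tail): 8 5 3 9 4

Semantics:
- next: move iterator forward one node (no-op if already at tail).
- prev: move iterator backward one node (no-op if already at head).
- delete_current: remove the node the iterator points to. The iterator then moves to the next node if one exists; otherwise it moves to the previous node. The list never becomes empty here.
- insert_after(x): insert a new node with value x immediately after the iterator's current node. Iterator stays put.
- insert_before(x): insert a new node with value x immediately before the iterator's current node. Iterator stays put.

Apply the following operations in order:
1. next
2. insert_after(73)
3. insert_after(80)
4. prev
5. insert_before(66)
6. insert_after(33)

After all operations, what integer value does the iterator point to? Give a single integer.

Answer: 8

Derivation:
After 1 (next): list=[8, 5, 3, 9, 4] cursor@5
After 2 (insert_after(73)): list=[8, 5, 73, 3, 9, 4] cursor@5
After 3 (insert_after(80)): list=[8, 5, 80, 73, 3, 9, 4] cursor@5
After 4 (prev): list=[8, 5, 80, 73, 3, 9, 4] cursor@8
After 5 (insert_before(66)): list=[66, 8, 5, 80, 73, 3, 9, 4] cursor@8
After 6 (insert_after(33)): list=[66, 8, 33, 5, 80, 73, 3, 9, 4] cursor@8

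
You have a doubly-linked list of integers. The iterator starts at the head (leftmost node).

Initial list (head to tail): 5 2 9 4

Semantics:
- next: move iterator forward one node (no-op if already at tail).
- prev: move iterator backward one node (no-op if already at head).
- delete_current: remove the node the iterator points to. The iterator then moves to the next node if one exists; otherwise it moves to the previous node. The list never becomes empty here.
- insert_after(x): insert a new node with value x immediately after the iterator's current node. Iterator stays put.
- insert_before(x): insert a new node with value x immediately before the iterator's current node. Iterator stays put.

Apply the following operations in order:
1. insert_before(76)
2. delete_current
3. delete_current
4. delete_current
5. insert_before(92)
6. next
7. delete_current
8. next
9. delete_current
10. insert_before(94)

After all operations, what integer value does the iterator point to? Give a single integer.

After 1 (insert_before(76)): list=[76, 5, 2, 9, 4] cursor@5
After 2 (delete_current): list=[76, 2, 9, 4] cursor@2
After 3 (delete_current): list=[76, 9, 4] cursor@9
After 4 (delete_current): list=[76, 4] cursor@4
After 5 (insert_before(92)): list=[76, 92, 4] cursor@4
After 6 (next): list=[76, 92, 4] cursor@4
After 7 (delete_current): list=[76, 92] cursor@92
After 8 (next): list=[76, 92] cursor@92
After 9 (delete_current): list=[76] cursor@76
After 10 (insert_before(94)): list=[94, 76] cursor@76

Answer: 76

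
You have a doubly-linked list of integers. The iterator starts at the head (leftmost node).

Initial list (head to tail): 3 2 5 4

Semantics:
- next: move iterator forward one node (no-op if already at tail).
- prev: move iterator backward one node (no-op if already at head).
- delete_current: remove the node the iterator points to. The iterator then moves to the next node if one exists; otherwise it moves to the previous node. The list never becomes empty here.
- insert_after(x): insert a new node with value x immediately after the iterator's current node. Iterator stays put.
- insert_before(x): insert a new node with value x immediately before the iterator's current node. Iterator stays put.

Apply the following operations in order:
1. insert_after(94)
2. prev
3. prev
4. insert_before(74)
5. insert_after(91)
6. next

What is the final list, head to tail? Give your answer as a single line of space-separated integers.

After 1 (insert_after(94)): list=[3, 94, 2, 5, 4] cursor@3
After 2 (prev): list=[3, 94, 2, 5, 4] cursor@3
After 3 (prev): list=[3, 94, 2, 5, 4] cursor@3
After 4 (insert_before(74)): list=[74, 3, 94, 2, 5, 4] cursor@3
After 5 (insert_after(91)): list=[74, 3, 91, 94, 2, 5, 4] cursor@3
After 6 (next): list=[74, 3, 91, 94, 2, 5, 4] cursor@91

Answer: 74 3 91 94 2 5 4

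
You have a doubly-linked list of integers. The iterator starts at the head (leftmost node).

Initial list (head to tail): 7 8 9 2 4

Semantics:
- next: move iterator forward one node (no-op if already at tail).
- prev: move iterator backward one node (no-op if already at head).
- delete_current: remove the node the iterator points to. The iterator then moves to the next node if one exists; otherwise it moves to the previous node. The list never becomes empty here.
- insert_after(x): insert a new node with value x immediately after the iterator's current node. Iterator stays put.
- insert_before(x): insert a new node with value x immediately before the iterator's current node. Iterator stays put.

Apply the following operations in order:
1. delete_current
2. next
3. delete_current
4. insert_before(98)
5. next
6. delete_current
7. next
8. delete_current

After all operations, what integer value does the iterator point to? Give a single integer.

Answer: 98

Derivation:
After 1 (delete_current): list=[8, 9, 2, 4] cursor@8
After 2 (next): list=[8, 9, 2, 4] cursor@9
After 3 (delete_current): list=[8, 2, 4] cursor@2
After 4 (insert_before(98)): list=[8, 98, 2, 4] cursor@2
After 5 (next): list=[8, 98, 2, 4] cursor@4
After 6 (delete_current): list=[8, 98, 2] cursor@2
After 7 (next): list=[8, 98, 2] cursor@2
After 8 (delete_current): list=[8, 98] cursor@98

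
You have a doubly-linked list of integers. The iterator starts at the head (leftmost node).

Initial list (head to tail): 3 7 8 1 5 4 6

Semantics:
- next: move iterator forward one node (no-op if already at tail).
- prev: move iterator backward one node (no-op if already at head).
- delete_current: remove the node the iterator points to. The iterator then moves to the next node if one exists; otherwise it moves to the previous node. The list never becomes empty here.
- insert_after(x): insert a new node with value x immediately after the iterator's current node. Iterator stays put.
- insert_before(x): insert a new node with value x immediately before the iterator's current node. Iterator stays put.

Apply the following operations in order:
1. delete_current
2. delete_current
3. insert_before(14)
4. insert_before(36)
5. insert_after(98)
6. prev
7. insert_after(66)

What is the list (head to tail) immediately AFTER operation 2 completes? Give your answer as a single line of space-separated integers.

After 1 (delete_current): list=[7, 8, 1, 5, 4, 6] cursor@7
After 2 (delete_current): list=[8, 1, 5, 4, 6] cursor@8

Answer: 8 1 5 4 6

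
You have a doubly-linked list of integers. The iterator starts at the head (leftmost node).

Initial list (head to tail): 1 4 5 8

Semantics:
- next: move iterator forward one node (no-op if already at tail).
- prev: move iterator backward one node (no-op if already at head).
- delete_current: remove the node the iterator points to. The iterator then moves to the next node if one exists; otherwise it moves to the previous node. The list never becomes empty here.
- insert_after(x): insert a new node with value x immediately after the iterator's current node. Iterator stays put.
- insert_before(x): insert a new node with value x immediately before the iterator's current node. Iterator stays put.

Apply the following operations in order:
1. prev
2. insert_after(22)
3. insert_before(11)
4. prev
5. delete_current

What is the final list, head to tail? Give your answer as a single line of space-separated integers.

Answer: 1 22 4 5 8

Derivation:
After 1 (prev): list=[1, 4, 5, 8] cursor@1
After 2 (insert_after(22)): list=[1, 22, 4, 5, 8] cursor@1
After 3 (insert_before(11)): list=[11, 1, 22, 4, 5, 8] cursor@1
After 4 (prev): list=[11, 1, 22, 4, 5, 8] cursor@11
After 5 (delete_current): list=[1, 22, 4, 5, 8] cursor@1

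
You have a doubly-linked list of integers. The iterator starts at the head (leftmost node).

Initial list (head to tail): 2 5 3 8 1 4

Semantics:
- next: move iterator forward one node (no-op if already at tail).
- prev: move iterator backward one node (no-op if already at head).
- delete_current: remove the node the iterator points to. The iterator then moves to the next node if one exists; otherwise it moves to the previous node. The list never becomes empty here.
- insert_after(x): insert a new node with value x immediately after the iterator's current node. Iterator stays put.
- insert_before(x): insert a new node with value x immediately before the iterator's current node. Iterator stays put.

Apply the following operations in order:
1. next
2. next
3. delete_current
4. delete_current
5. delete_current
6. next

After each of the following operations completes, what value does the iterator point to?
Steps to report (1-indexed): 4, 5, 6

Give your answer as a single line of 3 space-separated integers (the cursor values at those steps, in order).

Answer: 1 4 4

Derivation:
After 1 (next): list=[2, 5, 3, 8, 1, 4] cursor@5
After 2 (next): list=[2, 5, 3, 8, 1, 4] cursor@3
After 3 (delete_current): list=[2, 5, 8, 1, 4] cursor@8
After 4 (delete_current): list=[2, 5, 1, 4] cursor@1
After 5 (delete_current): list=[2, 5, 4] cursor@4
After 6 (next): list=[2, 5, 4] cursor@4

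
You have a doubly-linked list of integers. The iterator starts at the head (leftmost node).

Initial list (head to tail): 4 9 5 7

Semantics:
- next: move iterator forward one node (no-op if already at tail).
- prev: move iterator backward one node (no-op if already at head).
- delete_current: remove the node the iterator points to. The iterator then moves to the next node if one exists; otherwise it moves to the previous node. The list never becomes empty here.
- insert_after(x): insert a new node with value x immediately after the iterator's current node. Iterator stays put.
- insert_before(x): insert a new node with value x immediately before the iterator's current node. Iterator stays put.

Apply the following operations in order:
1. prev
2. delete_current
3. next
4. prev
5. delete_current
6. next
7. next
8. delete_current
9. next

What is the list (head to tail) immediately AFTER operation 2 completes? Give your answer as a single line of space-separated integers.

After 1 (prev): list=[4, 9, 5, 7] cursor@4
After 2 (delete_current): list=[9, 5, 7] cursor@9

Answer: 9 5 7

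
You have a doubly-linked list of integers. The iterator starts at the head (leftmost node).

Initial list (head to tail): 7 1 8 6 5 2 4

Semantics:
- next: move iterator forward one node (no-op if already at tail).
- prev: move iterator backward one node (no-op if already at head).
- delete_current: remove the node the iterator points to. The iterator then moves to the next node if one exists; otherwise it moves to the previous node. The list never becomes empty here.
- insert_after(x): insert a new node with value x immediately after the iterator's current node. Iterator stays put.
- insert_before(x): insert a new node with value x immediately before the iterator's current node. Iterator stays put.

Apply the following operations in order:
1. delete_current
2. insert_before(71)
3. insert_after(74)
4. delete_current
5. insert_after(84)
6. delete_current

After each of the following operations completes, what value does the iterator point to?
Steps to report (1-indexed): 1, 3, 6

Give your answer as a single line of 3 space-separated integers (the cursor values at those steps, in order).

Answer: 1 1 84

Derivation:
After 1 (delete_current): list=[1, 8, 6, 5, 2, 4] cursor@1
After 2 (insert_before(71)): list=[71, 1, 8, 6, 5, 2, 4] cursor@1
After 3 (insert_after(74)): list=[71, 1, 74, 8, 6, 5, 2, 4] cursor@1
After 4 (delete_current): list=[71, 74, 8, 6, 5, 2, 4] cursor@74
After 5 (insert_after(84)): list=[71, 74, 84, 8, 6, 5, 2, 4] cursor@74
After 6 (delete_current): list=[71, 84, 8, 6, 5, 2, 4] cursor@84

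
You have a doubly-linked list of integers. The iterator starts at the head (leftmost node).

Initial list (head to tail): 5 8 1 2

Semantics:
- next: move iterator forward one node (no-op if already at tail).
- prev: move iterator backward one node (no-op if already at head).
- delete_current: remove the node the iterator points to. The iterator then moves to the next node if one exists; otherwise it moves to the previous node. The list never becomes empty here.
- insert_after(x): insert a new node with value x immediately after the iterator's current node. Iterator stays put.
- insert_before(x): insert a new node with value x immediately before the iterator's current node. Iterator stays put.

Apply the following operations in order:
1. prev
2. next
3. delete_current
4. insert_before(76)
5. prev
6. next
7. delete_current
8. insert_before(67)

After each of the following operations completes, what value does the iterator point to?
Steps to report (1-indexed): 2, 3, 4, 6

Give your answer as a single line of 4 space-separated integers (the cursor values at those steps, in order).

Answer: 8 1 1 1

Derivation:
After 1 (prev): list=[5, 8, 1, 2] cursor@5
After 2 (next): list=[5, 8, 1, 2] cursor@8
After 3 (delete_current): list=[5, 1, 2] cursor@1
After 4 (insert_before(76)): list=[5, 76, 1, 2] cursor@1
After 5 (prev): list=[5, 76, 1, 2] cursor@76
After 6 (next): list=[5, 76, 1, 2] cursor@1
After 7 (delete_current): list=[5, 76, 2] cursor@2
After 8 (insert_before(67)): list=[5, 76, 67, 2] cursor@2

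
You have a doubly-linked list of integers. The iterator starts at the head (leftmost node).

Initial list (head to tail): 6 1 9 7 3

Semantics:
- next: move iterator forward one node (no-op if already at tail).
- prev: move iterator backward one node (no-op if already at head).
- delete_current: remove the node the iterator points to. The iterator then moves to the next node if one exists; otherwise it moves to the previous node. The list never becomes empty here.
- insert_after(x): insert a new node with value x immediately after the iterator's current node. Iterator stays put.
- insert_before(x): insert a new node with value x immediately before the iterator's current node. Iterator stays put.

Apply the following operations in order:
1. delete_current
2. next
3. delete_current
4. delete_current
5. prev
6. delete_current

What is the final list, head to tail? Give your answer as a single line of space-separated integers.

Answer: 3

Derivation:
After 1 (delete_current): list=[1, 9, 7, 3] cursor@1
After 2 (next): list=[1, 9, 7, 3] cursor@9
After 3 (delete_current): list=[1, 7, 3] cursor@7
After 4 (delete_current): list=[1, 3] cursor@3
After 5 (prev): list=[1, 3] cursor@1
After 6 (delete_current): list=[3] cursor@3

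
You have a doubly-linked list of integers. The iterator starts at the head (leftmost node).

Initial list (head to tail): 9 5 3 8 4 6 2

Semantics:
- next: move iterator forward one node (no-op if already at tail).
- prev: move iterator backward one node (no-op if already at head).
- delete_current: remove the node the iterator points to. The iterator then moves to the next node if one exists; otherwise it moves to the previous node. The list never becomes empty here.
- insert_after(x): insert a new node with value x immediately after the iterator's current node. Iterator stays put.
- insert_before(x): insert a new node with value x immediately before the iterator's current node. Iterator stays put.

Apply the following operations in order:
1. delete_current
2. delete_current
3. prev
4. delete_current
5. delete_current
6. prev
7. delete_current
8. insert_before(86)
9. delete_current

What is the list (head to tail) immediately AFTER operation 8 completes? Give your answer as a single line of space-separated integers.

Answer: 86 6 2

Derivation:
After 1 (delete_current): list=[5, 3, 8, 4, 6, 2] cursor@5
After 2 (delete_current): list=[3, 8, 4, 6, 2] cursor@3
After 3 (prev): list=[3, 8, 4, 6, 2] cursor@3
After 4 (delete_current): list=[8, 4, 6, 2] cursor@8
After 5 (delete_current): list=[4, 6, 2] cursor@4
After 6 (prev): list=[4, 6, 2] cursor@4
After 7 (delete_current): list=[6, 2] cursor@6
After 8 (insert_before(86)): list=[86, 6, 2] cursor@6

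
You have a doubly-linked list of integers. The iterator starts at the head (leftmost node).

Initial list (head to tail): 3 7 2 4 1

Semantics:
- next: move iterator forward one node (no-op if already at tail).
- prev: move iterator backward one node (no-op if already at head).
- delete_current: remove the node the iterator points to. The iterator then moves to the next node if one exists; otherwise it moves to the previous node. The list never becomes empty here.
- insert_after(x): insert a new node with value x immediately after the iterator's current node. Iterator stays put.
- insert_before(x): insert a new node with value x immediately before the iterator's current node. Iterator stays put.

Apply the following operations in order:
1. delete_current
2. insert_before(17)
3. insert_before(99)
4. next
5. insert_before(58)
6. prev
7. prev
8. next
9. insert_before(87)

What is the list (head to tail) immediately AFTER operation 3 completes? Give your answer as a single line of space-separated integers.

After 1 (delete_current): list=[7, 2, 4, 1] cursor@7
After 2 (insert_before(17)): list=[17, 7, 2, 4, 1] cursor@7
After 3 (insert_before(99)): list=[17, 99, 7, 2, 4, 1] cursor@7

Answer: 17 99 7 2 4 1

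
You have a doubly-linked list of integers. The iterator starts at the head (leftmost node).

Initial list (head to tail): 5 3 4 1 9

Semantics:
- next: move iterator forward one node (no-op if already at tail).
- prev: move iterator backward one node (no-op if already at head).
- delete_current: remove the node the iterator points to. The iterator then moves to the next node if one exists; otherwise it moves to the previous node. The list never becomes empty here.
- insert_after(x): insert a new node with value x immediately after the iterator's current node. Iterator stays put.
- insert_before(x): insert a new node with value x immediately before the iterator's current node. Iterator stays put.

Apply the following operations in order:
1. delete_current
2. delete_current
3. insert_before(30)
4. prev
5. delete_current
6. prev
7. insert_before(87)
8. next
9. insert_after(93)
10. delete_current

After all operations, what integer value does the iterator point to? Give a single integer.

After 1 (delete_current): list=[3, 4, 1, 9] cursor@3
After 2 (delete_current): list=[4, 1, 9] cursor@4
After 3 (insert_before(30)): list=[30, 4, 1, 9] cursor@4
After 4 (prev): list=[30, 4, 1, 9] cursor@30
After 5 (delete_current): list=[4, 1, 9] cursor@4
After 6 (prev): list=[4, 1, 9] cursor@4
After 7 (insert_before(87)): list=[87, 4, 1, 9] cursor@4
After 8 (next): list=[87, 4, 1, 9] cursor@1
After 9 (insert_after(93)): list=[87, 4, 1, 93, 9] cursor@1
After 10 (delete_current): list=[87, 4, 93, 9] cursor@93

Answer: 93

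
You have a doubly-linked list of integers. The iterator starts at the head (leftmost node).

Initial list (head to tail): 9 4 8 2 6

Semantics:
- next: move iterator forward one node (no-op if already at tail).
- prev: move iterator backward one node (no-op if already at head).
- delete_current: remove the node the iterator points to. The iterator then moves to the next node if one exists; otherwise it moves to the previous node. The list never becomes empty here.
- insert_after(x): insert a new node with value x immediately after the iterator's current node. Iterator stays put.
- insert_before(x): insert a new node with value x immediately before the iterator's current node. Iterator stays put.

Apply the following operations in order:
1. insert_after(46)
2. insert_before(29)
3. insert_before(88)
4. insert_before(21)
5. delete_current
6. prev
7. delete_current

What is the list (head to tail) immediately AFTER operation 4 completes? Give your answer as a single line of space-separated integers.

Answer: 29 88 21 9 46 4 8 2 6

Derivation:
After 1 (insert_after(46)): list=[9, 46, 4, 8, 2, 6] cursor@9
After 2 (insert_before(29)): list=[29, 9, 46, 4, 8, 2, 6] cursor@9
After 3 (insert_before(88)): list=[29, 88, 9, 46, 4, 8, 2, 6] cursor@9
After 4 (insert_before(21)): list=[29, 88, 21, 9, 46, 4, 8, 2, 6] cursor@9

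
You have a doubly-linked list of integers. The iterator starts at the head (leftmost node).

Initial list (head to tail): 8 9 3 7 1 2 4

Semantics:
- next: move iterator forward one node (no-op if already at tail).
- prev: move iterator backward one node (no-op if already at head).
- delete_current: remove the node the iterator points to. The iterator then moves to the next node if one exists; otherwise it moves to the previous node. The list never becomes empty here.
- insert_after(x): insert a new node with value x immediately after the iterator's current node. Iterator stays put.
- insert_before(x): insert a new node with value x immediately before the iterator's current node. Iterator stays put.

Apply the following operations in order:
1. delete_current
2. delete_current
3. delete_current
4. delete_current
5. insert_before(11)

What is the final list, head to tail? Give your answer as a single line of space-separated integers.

Answer: 11 1 2 4

Derivation:
After 1 (delete_current): list=[9, 3, 7, 1, 2, 4] cursor@9
After 2 (delete_current): list=[3, 7, 1, 2, 4] cursor@3
After 3 (delete_current): list=[7, 1, 2, 4] cursor@7
After 4 (delete_current): list=[1, 2, 4] cursor@1
After 5 (insert_before(11)): list=[11, 1, 2, 4] cursor@1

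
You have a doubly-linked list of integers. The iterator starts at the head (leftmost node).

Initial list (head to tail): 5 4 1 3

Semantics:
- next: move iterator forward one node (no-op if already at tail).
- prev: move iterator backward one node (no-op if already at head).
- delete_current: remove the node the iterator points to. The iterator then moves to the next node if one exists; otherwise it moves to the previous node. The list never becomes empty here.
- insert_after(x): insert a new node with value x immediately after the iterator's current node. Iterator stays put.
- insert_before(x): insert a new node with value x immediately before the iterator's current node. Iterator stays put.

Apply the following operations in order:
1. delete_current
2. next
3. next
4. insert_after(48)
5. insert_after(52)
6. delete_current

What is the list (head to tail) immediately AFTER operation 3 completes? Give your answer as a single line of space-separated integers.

After 1 (delete_current): list=[4, 1, 3] cursor@4
After 2 (next): list=[4, 1, 3] cursor@1
After 3 (next): list=[4, 1, 3] cursor@3

Answer: 4 1 3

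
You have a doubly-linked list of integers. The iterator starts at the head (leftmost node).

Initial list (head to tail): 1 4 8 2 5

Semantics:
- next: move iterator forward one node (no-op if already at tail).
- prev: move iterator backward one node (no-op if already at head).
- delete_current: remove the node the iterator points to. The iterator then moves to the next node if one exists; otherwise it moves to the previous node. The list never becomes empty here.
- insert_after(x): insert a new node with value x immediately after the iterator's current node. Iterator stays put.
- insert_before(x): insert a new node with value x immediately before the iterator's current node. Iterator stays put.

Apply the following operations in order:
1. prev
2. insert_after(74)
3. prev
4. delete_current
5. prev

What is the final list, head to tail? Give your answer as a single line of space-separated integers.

Answer: 74 4 8 2 5

Derivation:
After 1 (prev): list=[1, 4, 8, 2, 5] cursor@1
After 2 (insert_after(74)): list=[1, 74, 4, 8, 2, 5] cursor@1
After 3 (prev): list=[1, 74, 4, 8, 2, 5] cursor@1
After 4 (delete_current): list=[74, 4, 8, 2, 5] cursor@74
After 5 (prev): list=[74, 4, 8, 2, 5] cursor@74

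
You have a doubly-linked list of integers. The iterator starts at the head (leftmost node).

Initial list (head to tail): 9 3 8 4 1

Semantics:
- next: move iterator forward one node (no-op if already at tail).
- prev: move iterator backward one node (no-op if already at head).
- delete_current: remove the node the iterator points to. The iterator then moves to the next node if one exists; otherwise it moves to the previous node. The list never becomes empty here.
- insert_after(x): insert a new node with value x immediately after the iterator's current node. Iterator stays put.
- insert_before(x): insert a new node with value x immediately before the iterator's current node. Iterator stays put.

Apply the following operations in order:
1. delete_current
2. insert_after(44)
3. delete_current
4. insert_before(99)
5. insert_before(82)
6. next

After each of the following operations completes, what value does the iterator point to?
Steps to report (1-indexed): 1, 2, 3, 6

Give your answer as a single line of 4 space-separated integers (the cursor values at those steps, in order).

After 1 (delete_current): list=[3, 8, 4, 1] cursor@3
After 2 (insert_after(44)): list=[3, 44, 8, 4, 1] cursor@3
After 3 (delete_current): list=[44, 8, 4, 1] cursor@44
After 4 (insert_before(99)): list=[99, 44, 8, 4, 1] cursor@44
After 5 (insert_before(82)): list=[99, 82, 44, 8, 4, 1] cursor@44
After 6 (next): list=[99, 82, 44, 8, 4, 1] cursor@8

Answer: 3 3 44 8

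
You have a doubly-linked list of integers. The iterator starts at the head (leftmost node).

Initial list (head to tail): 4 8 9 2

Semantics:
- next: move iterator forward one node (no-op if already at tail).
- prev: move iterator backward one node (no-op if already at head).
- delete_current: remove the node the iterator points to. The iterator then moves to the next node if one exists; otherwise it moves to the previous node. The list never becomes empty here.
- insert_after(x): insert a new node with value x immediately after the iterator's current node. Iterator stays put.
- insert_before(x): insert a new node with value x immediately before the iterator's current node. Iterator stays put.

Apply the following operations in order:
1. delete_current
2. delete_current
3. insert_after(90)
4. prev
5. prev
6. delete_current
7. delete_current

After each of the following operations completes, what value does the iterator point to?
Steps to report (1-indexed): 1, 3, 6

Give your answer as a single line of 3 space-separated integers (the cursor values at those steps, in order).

Answer: 8 9 90

Derivation:
After 1 (delete_current): list=[8, 9, 2] cursor@8
After 2 (delete_current): list=[9, 2] cursor@9
After 3 (insert_after(90)): list=[9, 90, 2] cursor@9
After 4 (prev): list=[9, 90, 2] cursor@9
After 5 (prev): list=[9, 90, 2] cursor@9
After 6 (delete_current): list=[90, 2] cursor@90
After 7 (delete_current): list=[2] cursor@2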